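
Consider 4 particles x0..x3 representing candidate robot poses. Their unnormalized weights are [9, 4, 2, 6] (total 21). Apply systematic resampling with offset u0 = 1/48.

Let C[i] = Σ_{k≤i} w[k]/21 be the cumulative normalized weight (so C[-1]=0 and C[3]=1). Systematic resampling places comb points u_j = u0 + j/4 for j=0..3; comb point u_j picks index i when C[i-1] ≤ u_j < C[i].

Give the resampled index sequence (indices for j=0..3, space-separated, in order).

C = [3/7, 13/21, 5/7, 1]
j=0: u_0=1/48 ∈ [0, 3/7) → index 0
j=1: u_1=13/48 ∈ [0, 3/7) → index 0
j=2: u_2=25/48 ∈ [3/7, 13/21) → index 1
j=3: u_3=37/48 ∈ [5/7, 1) → index 3

0 0 1 3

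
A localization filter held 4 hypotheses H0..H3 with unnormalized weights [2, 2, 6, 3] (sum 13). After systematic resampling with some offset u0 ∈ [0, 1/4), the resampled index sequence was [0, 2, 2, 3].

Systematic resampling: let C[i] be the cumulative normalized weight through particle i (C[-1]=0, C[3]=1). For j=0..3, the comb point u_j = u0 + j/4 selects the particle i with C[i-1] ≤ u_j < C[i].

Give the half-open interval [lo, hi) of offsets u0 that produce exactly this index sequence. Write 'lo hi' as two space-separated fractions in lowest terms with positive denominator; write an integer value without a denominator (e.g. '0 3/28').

C = [2/13, 4/13, 10/13, 1]
j=0 picked index 0: u0 ∈ [0, 2/13)
j=1 picked index 2: u0 ∈ [3/52, 27/52)
j=2 picked index 2: u0 ∈ [-5/26, 7/26)
j=3 picked index 3: u0 ∈ [1/52, 1/4)
intersection: [3/52, 2/13)

3/52 2/13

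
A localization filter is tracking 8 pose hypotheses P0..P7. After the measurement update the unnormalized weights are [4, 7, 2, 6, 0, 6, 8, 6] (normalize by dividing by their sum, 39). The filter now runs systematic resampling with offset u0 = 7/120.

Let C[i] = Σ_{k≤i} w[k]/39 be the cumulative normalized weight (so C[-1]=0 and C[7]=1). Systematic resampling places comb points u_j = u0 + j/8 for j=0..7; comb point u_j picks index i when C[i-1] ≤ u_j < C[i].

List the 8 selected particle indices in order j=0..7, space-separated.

0 1 2 3 5 6 6 7

C = [4/39, 11/39, 1/3, 19/39, 19/39, 25/39, 11/13, 1]
j=0: u_0=7/120 ∈ [0, 4/39) → index 0
j=1: u_1=11/60 ∈ [4/39, 11/39) → index 1
j=2: u_2=37/120 ∈ [11/39, 1/3) → index 2
j=3: u_3=13/30 ∈ [1/3, 19/39) → index 3
j=4: u_4=67/120 ∈ [19/39, 25/39) → index 5
j=5: u_5=41/60 ∈ [25/39, 11/13) → index 6
j=6: u_6=97/120 ∈ [25/39, 11/13) → index 6
j=7: u_7=14/15 ∈ [11/13, 1) → index 7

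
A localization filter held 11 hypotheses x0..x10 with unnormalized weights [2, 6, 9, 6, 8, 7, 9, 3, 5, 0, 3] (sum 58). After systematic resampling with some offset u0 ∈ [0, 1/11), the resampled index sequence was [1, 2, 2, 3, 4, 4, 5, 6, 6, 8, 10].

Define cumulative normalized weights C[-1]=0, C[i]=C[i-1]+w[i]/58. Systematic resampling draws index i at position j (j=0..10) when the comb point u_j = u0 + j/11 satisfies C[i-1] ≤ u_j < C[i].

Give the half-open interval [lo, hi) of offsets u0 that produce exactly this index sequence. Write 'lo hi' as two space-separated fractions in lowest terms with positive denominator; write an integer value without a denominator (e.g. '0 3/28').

15/319 51/638

C = [1/29, 4/29, 17/58, 23/58, 31/58, 19/29, 47/58, 25/29, 55/58, 55/58, 1]
j=0 picked index 1: u0 ∈ [1/29, 4/29)
j=1 picked index 2: u0 ∈ [15/319, 129/638)
j=2 picked index 2: u0 ∈ [-14/319, 71/638)
j=3 picked index 3: u0 ∈ [13/638, 79/638)
j=4 picked index 4: u0 ∈ [21/638, 109/638)
j=5 picked index 4: u0 ∈ [-37/638, 51/638)
j=6 picked index 5: u0 ∈ [-7/638, 35/319)
j=7 picked index 6: u0 ∈ [6/319, 111/638)
j=8 picked index 6: u0 ∈ [-23/319, 53/638)
j=9 picked index 8: u0 ∈ [14/319, 83/638)
j=10 picked index 10: u0 ∈ [25/638, 1/11)
intersection: [15/319, 51/638)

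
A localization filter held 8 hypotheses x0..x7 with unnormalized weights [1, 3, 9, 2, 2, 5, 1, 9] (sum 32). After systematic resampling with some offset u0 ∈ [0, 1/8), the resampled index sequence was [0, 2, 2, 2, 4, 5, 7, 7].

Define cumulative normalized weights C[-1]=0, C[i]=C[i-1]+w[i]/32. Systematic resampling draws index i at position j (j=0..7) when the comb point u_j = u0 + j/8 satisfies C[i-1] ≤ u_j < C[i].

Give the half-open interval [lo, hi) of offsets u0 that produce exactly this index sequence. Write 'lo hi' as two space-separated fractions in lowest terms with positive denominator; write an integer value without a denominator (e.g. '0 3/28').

0 1/32

C = [1/32, 1/8, 13/32, 15/32, 17/32, 11/16, 23/32, 1]
j=0 picked index 0: u0 ∈ [0, 1/32)
j=1 picked index 2: u0 ∈ [0, 9/32)
j=2 picked index 2: u0 ∈ [-1/8, 5/32)
j=3 picked index 2: u0 ∈ [-1/4, 1/32)
j=4 picked index 4: u0 ∈ [-1/32, 1/32)
j=5 picked index 5: u0 ∈ [-3/32, 1/16)
j=6 picked index 7: u0 ∈ [-1/32, 1/4)
j=7 picked index 7: u0 ∈ [-5/32, 1/8)
intersection: [0, 1/32)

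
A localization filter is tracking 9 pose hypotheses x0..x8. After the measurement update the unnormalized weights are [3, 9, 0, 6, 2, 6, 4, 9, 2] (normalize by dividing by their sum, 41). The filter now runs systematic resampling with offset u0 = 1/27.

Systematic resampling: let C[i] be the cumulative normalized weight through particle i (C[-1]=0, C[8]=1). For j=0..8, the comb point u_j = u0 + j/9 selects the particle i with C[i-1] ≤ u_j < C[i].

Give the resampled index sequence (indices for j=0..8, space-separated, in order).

C = [3/41, 12/41, 12/41, 18/41, 20/41, 26/41, 30/41, 39/41, 1]
j=0: u_0=1/27 ∈ [0, 3/41) → index 0
j=1: u_1=4/27 ∈ [3/41, 12/41) → index 1
j=2: u_2=7/27 ∈ [3/41, 12/41) → index 1
j=3: u_3=10/27 ∈ [12/41, 18/41) → index 3
j=4: u_4=13/27 ∈ [18/41, 20/41) → index 4
j=5: u_5=16/27 ∈ [20/41, 26/41) → index 5
j=6: u_6=19/27 ∈ [26/41, 30/41) → index 6
j=7: u_7=22/27 ∈ [30/41, 39/41) → index 7
j=8: u_8=25/27 ∈ [30/41, 39/41) → index 7

0 1 1 3 4 5 6 7 7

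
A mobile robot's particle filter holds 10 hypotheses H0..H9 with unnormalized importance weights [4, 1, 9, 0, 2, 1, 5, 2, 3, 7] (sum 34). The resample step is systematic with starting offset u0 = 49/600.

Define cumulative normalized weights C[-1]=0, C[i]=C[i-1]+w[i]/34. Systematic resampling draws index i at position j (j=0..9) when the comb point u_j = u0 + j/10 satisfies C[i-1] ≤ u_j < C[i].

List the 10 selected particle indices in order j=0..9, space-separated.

0 2 2 2 5 6 7 8 9 9

C = [2/17, 5/34, 7/17, 7/17, 8/17, 1/2, 11/17, 12/17, 27/34, 1]
j=0: u_0=49/600 ∈ [0, 2/17) → index 0
j=1: u_1=109/600 ∈ [5/34, 7/17) → index 2
j=2: u_2=169/600 ∈ [5/34, 7/17) → index 2
j=3: u_3=229/600 ∈ [5/34, 7/17) → index 2
j=4: u_4=289/600 ∈ [8/17, 1/2) → index 5
j=5: u_5=349/600 ∈ [1/2, 11/17) → index 6
j=6: u_6=409/600 ∈ [11/17, 12/17) → index 7
j=7: u_7=469/600 ∈ [12/17, 27/34) → index 8
j=8: u_8=529/600 ∈ [27/34, 1) → index 9
j=9: u_9=589/600 ∈ [27/34, 1) → index 9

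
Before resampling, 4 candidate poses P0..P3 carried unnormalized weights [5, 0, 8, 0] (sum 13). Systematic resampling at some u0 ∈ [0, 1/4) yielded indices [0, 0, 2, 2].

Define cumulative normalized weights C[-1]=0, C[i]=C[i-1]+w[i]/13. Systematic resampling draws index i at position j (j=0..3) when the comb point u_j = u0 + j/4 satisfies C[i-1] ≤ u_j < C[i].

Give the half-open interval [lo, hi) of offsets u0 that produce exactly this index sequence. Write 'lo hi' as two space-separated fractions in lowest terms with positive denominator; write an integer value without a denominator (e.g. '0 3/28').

0 7/52

C = [5/13, 5/13, 1, 1]
j=0 picked index 0: u0 ∈ [0, 5/13)
j=1 picked index 0: u0 ∈ [-1/4, 7/52)
j=2 picked index 2: u0 ∈ [-3/26, 1/2)
j=3 picked index 2: u0 ∈ [-19/52, 1/4)
intersection: [0, 7/52)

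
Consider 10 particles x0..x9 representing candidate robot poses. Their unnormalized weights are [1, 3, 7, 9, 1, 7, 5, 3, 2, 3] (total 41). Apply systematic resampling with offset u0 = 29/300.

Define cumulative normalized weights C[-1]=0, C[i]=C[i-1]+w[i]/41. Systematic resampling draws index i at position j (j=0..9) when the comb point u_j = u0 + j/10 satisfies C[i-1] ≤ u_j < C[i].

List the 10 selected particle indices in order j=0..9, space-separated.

1 2 3 3 4 5 6 6 8 9

C = [1/41, 4/41, 11/41, 20/41, 21/41, 28/41, 33/41, 36/41, 38/41, 1]
j=0: u_0=29/300 ∈ [1/41, 4/41) → index 1
j=1: u_1=59/300 ∈ [4/41, 11/41) → index 2
j=2: u_2=89/300 ∈ [11/41, 20/41) → index 3
j=3: u_3=119/300 ∈ [11/41, 20/41) → index 3
j=4: u_4=149/300 ∈ [20/41, 21/41) → index 4
j=5: u_5=179/300 ∈ [21/41, 28/41) → index 5
j=6: u_6=209/300 ∈ [28/41, 33/41) → index 6
j=7: u_7=239/300 ∈ [28/41, 33/41) → index 6
j=8: u_8=269/300 ∈ [36/41, 38/41) → index 8
j=9: u_9=299/300 ∈ [38/41, 1) → index 9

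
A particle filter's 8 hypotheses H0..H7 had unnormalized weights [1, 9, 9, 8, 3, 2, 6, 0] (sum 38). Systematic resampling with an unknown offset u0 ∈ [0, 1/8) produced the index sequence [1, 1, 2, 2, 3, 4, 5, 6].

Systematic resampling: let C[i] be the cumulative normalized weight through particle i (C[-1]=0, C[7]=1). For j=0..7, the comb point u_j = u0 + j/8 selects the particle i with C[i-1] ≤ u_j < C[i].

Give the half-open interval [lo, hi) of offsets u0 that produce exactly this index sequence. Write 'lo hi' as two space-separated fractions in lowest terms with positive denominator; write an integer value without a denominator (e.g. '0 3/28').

C = [1/38, 5/19, 1/2, 27/38, 15/19, 16/19, 1, 1]
j=0 picked index 1: u0 ∈ [1/38, 5/19)
j=1 picked index 1: u0 ∈ [-15/152, 21/152)
j=2 picked index 2: u0 ∈ [1/76, 1/4)
j=3 picked index 2: u0 ∈ [-17/152, 1/8)
j=4 picked index 3: u0 ∈ [0, 4/19)
j=5 picked index 4: u0 ∈ [13/152, 25/152)
j=6 picked index 5: u0 ∈ [3/76, 7/76)
j=7 picked index 6: u0 ∈ [-5/152, 1/8)
intersection: [13/152, 7/76)

13/152 7/76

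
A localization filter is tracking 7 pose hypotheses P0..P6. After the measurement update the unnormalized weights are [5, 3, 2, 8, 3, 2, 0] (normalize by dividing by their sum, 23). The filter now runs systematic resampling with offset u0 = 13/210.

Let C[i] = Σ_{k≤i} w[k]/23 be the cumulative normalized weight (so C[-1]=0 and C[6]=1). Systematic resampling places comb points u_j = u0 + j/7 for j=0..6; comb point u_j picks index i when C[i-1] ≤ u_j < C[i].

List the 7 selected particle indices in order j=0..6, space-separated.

C = [5/23, 8/23, 10/23, 18/23, 21/23, 1, 1]
j=0: u_0=13/210 ∈ [0, 5/23) → index 0
j=1: u_1=43/210 ∈ [0, 5/23) → index 0
j=2: u_2=73/210 ∈ [5/23, 8/23) → index 1
j=3: u_3=103/210 ∈ [10/23, 18/23) → index 3
j=4: u_4=19/30 ∈ [10/23, 18/23) → index 3
j=5: u_5=163/210 ∈ [10/23, 18/23) → index 3
j=6: u_6=193/210 ∈ [21/23, 1) → index 5

0 0 1 3 3 3 5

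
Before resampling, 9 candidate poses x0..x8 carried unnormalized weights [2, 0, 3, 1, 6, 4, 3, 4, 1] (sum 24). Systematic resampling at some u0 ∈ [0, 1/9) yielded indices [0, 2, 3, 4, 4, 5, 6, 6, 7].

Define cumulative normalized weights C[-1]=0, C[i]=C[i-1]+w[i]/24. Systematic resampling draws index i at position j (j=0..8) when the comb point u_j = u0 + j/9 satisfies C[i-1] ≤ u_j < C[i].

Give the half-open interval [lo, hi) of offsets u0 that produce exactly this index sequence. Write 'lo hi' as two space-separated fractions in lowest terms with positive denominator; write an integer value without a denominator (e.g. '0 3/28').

C = [1/12, 1/12, 5/24, 1/4, 1/2, 2/3, 19/24, 23/24, 1]
j=0 picked index 0: u0 ∈ [0, 1/12)
j=1 picked index 2: u0 ∈ [-1/36, 7/72)
j=2 picked index 3: u0 ∈ [-1/72, 1/36)
j=3 picked index 4: u0 ∈ [-1/12, 1/6)
j=4 picked index 4: u0 ∈ [-7/36, 1/18)
j=5 picked index 5: u0 ∈ [-1/18, 1/9)
j=6 picked index 6: u0 ∈ [0, 1/8)
j=7 picked index 6: u0 ∈ [-1/9, 1/72)
j=8 picked index 7: u0 ∈ [-7/72, 5/72)
intersection: [0, 1/72)

0 1/72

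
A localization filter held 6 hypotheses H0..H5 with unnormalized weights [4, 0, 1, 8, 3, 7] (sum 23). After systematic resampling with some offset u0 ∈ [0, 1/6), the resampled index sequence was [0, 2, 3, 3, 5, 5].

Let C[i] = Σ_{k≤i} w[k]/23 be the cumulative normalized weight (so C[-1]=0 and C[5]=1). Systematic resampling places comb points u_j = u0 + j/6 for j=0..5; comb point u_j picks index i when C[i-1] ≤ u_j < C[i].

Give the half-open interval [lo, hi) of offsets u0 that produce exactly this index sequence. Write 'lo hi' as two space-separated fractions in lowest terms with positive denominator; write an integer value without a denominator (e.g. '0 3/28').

2/69 7/138

C = [4/23, 4/23, 5/23, 13/23, 16/23, 1]
j=0 picked index 0: u0 ∈ [0, 4/23)
j=1 picked index 2: u0 ∈ [1/138, 7/138)
j=2 picked index 3: u0 ∈ [-8/69, 16/69)
j=3 picked index 3: u0 ∈ [-13/46, 3/46)
j=4 picked index 5: u0 ∈ [2/69, 1/3)
j=5 picked index 5: u0 ∈ [-19/138, 1/6)
intersection: [2/69, 7/138)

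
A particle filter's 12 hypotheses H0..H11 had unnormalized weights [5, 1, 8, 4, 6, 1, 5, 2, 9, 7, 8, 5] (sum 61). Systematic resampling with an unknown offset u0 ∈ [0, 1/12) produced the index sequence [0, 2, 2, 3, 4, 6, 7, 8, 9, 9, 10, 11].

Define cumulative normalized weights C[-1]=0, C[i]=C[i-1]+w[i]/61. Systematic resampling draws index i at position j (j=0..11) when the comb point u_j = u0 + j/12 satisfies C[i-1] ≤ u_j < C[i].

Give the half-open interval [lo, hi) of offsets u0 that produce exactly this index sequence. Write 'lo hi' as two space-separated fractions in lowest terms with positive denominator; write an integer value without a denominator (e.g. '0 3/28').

C = [5/61, 6/61, 14/61, 18/61, 24/61, 25/61, 30/61, 32/61, 41/61, 48/61, 56/61, 1]
j=0 picked index 0: u0 ∈ [0, 5/61)
j=1 picked index 2: u0 ∈ [11/732, 107/732)
j=2 picked index 2: u0 ∈ [-25/366, 23/366)
j=3 picked index 3: u0 ∈ [-5/244, 11/244)
j=4 picked index 4: u0 ∈ [-7/183, 11/183)
j=5 picked index 6: u0 ∈ [-5/732, 55/732)
j=6 picked index 7: u0 ∈ [-1/122, 3/122)
j=7 picked index 8: u0 ∈ [-43/732, 65/732)
j=8 picked index 9: u0 ∈ [1/183, 22/183)
j=9 picked index 9: u0 ∈ [-19/244, 9/244)
j=10 picked index 10: u0 ∈ [-17/366, 31/366)
j=11 picked index 11: u0 ∈ [1/732, 1/12)
intersection: [11/732, 3/122)

11/732 3/122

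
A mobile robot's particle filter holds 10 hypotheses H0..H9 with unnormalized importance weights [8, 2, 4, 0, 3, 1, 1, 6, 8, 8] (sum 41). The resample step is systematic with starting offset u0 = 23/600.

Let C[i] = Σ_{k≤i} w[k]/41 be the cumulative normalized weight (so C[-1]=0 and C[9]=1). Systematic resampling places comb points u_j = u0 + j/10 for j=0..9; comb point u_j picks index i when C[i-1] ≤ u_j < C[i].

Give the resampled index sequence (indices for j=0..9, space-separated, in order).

C = [8/41, 10/41, 14/41, 14/41, 17/41, 18/41, 19/41, 25/41, 33/41, 1]
j=0: u_0=23/600 ∈ [0, 8/41) → index 0
j=1: u_1=83/600 ∈ [0, 8/41) → index 0
j=2: u_2=143/600 ∈ [8/41, 10/41) → index 1
j=3: u_3=203/600 ∈ [10/41, 14/41) → index 2
j=4: u_4=263/600 ∈ [17/41, 18/41) → index 5
j=5: u_5=323/600 ∈ [19/41, 25/41) → index 7
j=6: u_6=383/600 ∈ [25/41, 33/41) → index 8
j=7: u_7=443/600 ∈ [25/41, 33/41) → index 8
j=8: u_8=503/600 ∈ [33/41, 1) → index 9
j=9: u_9=563/600 ∈ [33/41, 1) → index 9

0 0 1 2 5 7 8 8 9 9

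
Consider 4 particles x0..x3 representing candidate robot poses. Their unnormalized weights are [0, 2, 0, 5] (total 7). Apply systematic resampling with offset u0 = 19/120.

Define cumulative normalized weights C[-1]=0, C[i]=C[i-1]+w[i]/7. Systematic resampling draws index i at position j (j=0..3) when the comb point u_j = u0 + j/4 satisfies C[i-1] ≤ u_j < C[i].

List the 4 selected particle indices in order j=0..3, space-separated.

C = [0, 2/7, 2/7, 1]
j=0: u_0=19/120 ∈ [0, 2/7) → index 1
j=1: u_1=49/120 ∈ [2/7, 1) → index 3
j=2: u_2=79/120 ∈ [2/7, 1) → index 3
j=3: u_3=109/120 ∈ [2/7, 1) → index 3

1 3 3 3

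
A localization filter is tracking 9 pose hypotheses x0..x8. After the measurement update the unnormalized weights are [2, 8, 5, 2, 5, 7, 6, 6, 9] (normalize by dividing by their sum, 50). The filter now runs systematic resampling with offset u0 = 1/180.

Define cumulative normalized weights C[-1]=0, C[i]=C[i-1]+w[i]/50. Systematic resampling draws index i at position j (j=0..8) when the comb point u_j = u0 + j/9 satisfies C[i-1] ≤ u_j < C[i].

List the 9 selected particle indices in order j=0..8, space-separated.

0 1 2 3 5 5 6 7 8

C = [1/25, 1/5, 3/10, 17/50, 11/25, 29/50, 7/10, 41/50, 1]
j=0: u_0=1/180 ∈ [0, 1/25) → index 0
j=1: u_1=7/60 ∈ [1/25, 1/5) → index 1
j=2: u_2=41/180 ∈ [1/5, 3/10) → index 2
j=3: u_3=61/180 ∈ [3/10, 17/50) → index 3
j=4: u_4=9/20 ∈ [11/25, 29/50) → index 5
j=5: u_5=101/180 ∈ [11/25, 29/50) → index 5
j=6: u_6=121/180 ∈ [29/50, 7/10) → index 6
j=7: u_7=47/60 ∈ [7/10, 41/50) → index 7
j=8: u_8=161/180 ∈ [41/50, 1) → index 8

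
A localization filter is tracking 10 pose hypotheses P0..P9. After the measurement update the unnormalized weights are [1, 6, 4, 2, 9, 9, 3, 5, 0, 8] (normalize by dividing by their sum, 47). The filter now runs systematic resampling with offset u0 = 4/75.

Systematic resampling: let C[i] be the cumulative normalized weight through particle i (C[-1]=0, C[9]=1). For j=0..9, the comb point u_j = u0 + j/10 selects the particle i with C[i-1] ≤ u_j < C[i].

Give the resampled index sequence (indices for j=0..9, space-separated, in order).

1 2 3 4 4 5 5 7 9 9

C = [1/47, 7/47, 11/47, 13/47, 22/47, 31/47, 34/47, 39/47, 39/47, 1]
j=0: u_0=4/75 ∈ [1/47, 7/47) → index 1
j=1: u_1=23/150 ∈ [7/47, 11/47) → index 2
j=2: u_2=19/75 ∈ [11/47, 13/47) → index 3
j=3: u_3=53/150 ∈ [13/47, 22/47) → index 4
j=4: u_4=34/75 ∈ [13/47, 22/47) → index 4
j=5: u_5=83/150 ∈ [22/47, 31/47) → index 5
j=6: u_6=49/75 ∈ [22/47, 31/47) → index 5
j=7: u_7=113/150 ∈ [34/47, 39/47) → index 7
j=8: u_8=64/75 ∈ [39/47, 1) → index 9
j=9: u_9=143/150 ∈ [39/47, 1) → index 9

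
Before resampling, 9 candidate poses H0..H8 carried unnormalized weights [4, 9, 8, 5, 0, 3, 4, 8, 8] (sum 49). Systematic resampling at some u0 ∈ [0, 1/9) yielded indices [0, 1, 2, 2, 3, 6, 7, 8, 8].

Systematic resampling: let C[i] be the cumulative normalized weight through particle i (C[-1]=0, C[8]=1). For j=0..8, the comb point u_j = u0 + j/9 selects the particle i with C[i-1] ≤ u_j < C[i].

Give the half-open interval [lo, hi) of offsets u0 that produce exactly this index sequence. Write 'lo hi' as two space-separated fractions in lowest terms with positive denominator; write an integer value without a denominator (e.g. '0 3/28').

26/441 4/49

C = [4/49, 13/49, 3/7, 26/49, 26/49, 29/49, 33/49, 41/49, 1]
j=0 picked index 0: u0 ∈ [0, 4/49)
j=1 picked index 1: u0 ∈ [-13/441, 68/441)
j=2 picked index 2: u0 ∈ [19/441, 13/63)
j=3 picked index 2: u0 ∈ [-10/147, 2/21)
j=4 picked index 3: u0 ∈ [-1/63, 38/441)
j=5 picked index 6: u0 ∈ [16/441, 52/441)
j=6 picked index 7: u0 ∈ [1/147, 25/147)
j=7 picked index 8: u0 ∈ [26/441, 2/9)
j=8 picked index 8: u0 ∈ [-23/441, 1/9)
intersection: [26/441, 4/49)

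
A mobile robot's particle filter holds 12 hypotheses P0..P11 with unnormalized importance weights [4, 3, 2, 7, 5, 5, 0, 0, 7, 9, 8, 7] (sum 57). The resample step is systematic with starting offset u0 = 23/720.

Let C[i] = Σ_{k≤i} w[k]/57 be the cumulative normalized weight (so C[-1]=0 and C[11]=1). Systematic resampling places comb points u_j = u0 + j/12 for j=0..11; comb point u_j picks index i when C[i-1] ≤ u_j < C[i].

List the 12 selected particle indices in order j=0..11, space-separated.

0 1 3 4 4 5 8 9 9 10 10 11

C = [4/57, 7/57, 3/19, 16/57, 7/19, 26/57, 26/57, 26/57, 11/19, 14/19, 50/57, 1]
j=0: u_0=23/720 ∈ [0, 4/57) → index 0
j=1: u_1=83/720 ∈ [4/57, 7/57) → index 1
j=2: u_2=143/720 ∈ [3/19, 16/57) → index 3
j=3: u_3=203/720 ∈ [16/57, 7/19) → index 4
j=4: u_4=263/720 ∈ [16/57, 7/19) → index 4
j=5: u_5=323/720 ∈ [7/19, 26/57) → index 5
j=6: u_6=383/720 ∈ [26/57, 11/19) → index 8
j=7: u_7=443/720 ∈ [11/19, 14/19) → index 9
j=8: u_8=503/720 ∈ [11/19, 14/19) → index 9
j=9: u_9=563/720 ∈ [14/19, 50/57) → index 10
j=10: u_10=623/720 ∈ [14/19, 50/57) → index 10
j=11: u_11=683/720 ∈ [50/57, 1) → index 11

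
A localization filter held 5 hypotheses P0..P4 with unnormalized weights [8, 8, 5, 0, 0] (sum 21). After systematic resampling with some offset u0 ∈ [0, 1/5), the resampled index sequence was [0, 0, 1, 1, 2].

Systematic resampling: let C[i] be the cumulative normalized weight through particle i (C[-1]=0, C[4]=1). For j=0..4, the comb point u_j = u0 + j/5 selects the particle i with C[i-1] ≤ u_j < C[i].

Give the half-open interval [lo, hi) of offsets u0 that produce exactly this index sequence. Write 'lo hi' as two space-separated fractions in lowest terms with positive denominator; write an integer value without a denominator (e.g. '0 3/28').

0 17/105

C = [8/21, 16/21, 1, 1, 1]
j=0 picked index 0: u0 ∈ [0, 8/21)
j=1 picked index 0: u0 ∈ [-1/5, 19/105)
j=2 picked index 1: u0 ∈ [-2/105, 38/105)
j=3 picked index 1: u0 ∈ [-23/105, 17/105)
j=4 picked index 2: u0 ∈ [-4/105, 1/5)
intersection: [0, 17/105)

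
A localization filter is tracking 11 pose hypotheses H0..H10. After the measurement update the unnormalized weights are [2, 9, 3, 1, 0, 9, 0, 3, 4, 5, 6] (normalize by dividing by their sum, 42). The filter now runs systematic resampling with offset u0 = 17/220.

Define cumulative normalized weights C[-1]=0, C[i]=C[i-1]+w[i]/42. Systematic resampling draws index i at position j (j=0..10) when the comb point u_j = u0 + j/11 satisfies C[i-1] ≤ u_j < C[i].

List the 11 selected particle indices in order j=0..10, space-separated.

C = [1/21, 11/42, 1/3, 5/14, 5/14, 4/7, 4/7, 9/14, 31/42, 6/7, 1]
j=0: u_0=17/220 ∈ [1/21, 11/42) → index 1
j=1: u_1=37/220 ∈ [1/21, 11/42) → index 1
j=2: u_2=57/220 ∈ [1/21, 11/42) → index 1
j=3: u_3=7/20 ∈ [1/3, 5/14) → index 3
j=4: u_4=97/220 ∈ [5/14, 4/7) → index 5
j=5: u_5=117/220 ∈ [5/14, 4/7) → index 5
j=6: u_6=137/220 ∈ [4/7, 9/14) → index 7
j=7: u_7=157/220 ∈ [9/14, 31/42) → index 8
j=8: u_8=177/220 ∈ [31/42, 6/7) → index 9
j=9: u_9=197/220 ∈ [6/7, 1) → index 10
j=10: u_10=217/220 ∈ [6/7, 1) → index 10

1 1 1 3 5 5 7 8 9 10 10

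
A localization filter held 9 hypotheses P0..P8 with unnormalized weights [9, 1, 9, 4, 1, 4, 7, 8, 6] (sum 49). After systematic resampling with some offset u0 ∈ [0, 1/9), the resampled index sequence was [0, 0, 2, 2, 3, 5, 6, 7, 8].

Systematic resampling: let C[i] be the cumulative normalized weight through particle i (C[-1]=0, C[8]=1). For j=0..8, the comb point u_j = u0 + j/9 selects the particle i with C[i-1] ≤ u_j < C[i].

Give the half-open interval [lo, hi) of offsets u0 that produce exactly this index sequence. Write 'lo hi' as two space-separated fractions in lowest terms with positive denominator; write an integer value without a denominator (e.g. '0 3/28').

0 1/63

C = [9/49, 10/49, 19/49, 23/49, 24/49, 4/7, 5/7, 43/49, 1]
j=0 picked index 0: u0 ∈ [0, 9/49)
j=1 picked index 0: u0 ∈ [-1/9, 32/441)
j=2 picked index 2: u0 ∈ [-8/441, 73/441)
j=3 picked index 2: u0 ∈ [-19/147, 8/147)
j=4 picked index 3: u0 ∈ [-25/441, 11/441)
j=5 picked index 5: u0 ∈ [-29/441, 1/63)
j=6 picked index 6: u0 ∈ [-2/21, 1/21)
j=7 picked index 7: u0 ∈ [-4/63, 44/441)
j=8 picked index 8: u0 ∈ [-5/441, 1/9)
intersection: [0, 1/63)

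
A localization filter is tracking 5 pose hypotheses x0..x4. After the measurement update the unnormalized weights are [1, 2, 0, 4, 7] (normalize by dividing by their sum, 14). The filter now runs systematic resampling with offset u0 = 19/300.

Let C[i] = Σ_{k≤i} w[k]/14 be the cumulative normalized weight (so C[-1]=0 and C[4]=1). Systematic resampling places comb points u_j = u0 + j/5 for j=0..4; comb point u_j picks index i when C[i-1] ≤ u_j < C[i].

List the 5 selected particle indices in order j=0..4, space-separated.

0 3 3 4 4

C = [1/14, 3/14, 3/14, 1/2, 1]
j=0: u_0=19/300 ∈ [0, 1/14) → index 0
j=1: u_1=79/300 ∈ [3/14, 1/2) → index 3
j=2: u_2=139/300 ∈ [3/14, 1/2) → index 3
j=3: u_3=199/300 ∈ [1/2, 1) → index 4
j=4: u_4=259/300 ∈ [1/2, 1) → index 4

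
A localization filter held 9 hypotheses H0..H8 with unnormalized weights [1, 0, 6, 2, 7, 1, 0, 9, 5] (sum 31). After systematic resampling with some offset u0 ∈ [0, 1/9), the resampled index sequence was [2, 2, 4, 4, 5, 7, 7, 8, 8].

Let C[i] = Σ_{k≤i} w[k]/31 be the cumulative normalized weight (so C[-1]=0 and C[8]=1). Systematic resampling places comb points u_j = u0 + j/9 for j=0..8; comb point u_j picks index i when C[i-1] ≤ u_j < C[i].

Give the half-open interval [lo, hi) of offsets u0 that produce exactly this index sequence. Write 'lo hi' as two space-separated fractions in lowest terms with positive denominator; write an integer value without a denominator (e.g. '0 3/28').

C = [1/31, 1/31, 7/31, 9/31, 16/31, 17/31, 17/31, 26/31, 1]
j=0 picked index 2: u0 ∈ [1/31, 7/31)
j=1 picked index 2: u0 ∈ [-22/279, 32/279)
j=2 picked index 4: u0 ∈ [19/279, 82/279)
j=3 picked index 4: u0 ∈ [-4/93, 17/93)
j=4 picked index 5: u0 ∈ [20/279, 29/279)
j=5 picked index 7: u0 ∈ [-2/279, 79/279)
j=6 picked index 7: u0 ∈ [-11/93, 16/93)
j=7 picked index 8: u0 ∈ [17/279, 2/9)
j=8 picked index 8: u0 ∈ [-14/279, 1/9)
intersection: [20/279, 29/279)

20/279 29/279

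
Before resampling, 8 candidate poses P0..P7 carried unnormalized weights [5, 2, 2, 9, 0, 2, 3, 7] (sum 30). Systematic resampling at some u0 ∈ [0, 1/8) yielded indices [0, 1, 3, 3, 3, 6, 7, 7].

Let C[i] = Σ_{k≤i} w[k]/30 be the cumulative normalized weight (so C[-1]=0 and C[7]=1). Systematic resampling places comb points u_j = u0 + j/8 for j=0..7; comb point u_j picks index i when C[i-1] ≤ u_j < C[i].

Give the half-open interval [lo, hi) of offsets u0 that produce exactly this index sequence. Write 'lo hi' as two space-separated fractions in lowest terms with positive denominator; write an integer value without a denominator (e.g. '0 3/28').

1/20 1/10

C = [1/6, 7/30, 3/10, 3/5, 3/5, 2/3, 23/30, 1]
j=0 picked index 0: u0 ∈ [0, 1/6)
j=1 picked index 1: u0 ∈ [1/24, 13/120)
j=2 picked index 3: u0 ∈ [1/20, 7/20)
j=3 picked index 3: u0 ∈ [-3/40, 9/40)
j=4 picked index 3: u0 ∈ [-1/5, 1/10)
j=5 picked index 6: u0 ∈ [1/24, 17/120)
j=6 picked index 7: u0 ∈ [1/60, 1/4)
j=7 picked index 7: u0 ∈ [-13/120, 1/8)
intersection: [1/20, 1/10)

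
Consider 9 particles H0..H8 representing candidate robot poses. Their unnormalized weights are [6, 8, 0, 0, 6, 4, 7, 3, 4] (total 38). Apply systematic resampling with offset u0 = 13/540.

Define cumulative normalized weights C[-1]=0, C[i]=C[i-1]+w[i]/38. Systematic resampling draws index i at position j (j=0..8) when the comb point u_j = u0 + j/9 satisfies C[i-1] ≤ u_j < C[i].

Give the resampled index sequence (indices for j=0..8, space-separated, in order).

C = [3/19, 7/19, 7/19, 7/19, 10/19, 12/19, 31/38, 17/19, 1]
j=0: u_0=13/540 ∈ [0, 3/19) → index 0
j=1: u_1=73/540 ∈ [0, 3/19) → index 0
j=2: u_2=133/540 ∈ [3/19, 7/19) → index 1
j=3: u_3=193/540 ∈ [3/19, 7/19) → index 1
j=4: u_4=253/540 ∈ [7/19, 10/19) → index 4
j=5: u_5=313/540 ∈ [10/19, 12/19) → index 5
j=6: u_6=373/540 ∈ [12/19, 31/38) → index 6
j=7: u_7=433/540 ∈ [12/19, 31/38) → index 6
j=8: u_8=493/540 ∈ [17/19, 1) → index 8

0 0 1 1 4 5 6 6 8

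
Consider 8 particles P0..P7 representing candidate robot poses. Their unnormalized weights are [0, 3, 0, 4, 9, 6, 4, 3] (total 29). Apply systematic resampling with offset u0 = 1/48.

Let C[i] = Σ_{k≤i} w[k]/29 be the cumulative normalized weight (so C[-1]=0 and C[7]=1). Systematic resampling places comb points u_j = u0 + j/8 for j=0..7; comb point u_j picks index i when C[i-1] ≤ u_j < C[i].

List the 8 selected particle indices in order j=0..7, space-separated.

C = [0, 3/29, 3/29, 7/29, 16/29, 22/29, 26/29, 1]
j=0: u_0=1/48 ∈ [0, 3/29) → index 1
j=1: u_1=7/48 ∈ [3/29, 7/29) → index 3
j=2: u_2=13/48 ∈ [7/29, 16/29) → index 4
j=3: u_3=19/48 ∈ [7/29, 16/29) → index 4
j=4: u_4=25/48 ∈ [7/29, 16/29) → index 4
j=5: u_5=31/48 ∈ [16/29, 22/29) → index 5
j=6: u_6=37/48 ∈ [22/29, 26/29) → index 6
j=7: u_7=43/48 ∈ [22/29, 26/29) → index 6

1 3 4 4 4 5 6 6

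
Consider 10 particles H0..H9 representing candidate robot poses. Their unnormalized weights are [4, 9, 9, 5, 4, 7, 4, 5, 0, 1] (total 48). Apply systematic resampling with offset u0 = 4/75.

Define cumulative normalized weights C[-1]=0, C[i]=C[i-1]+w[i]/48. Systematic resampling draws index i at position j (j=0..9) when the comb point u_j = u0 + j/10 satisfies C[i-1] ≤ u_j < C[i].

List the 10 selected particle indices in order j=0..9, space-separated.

0 1 1 2 2 3 5 5 6 7

C = [1/12, 13/48, 11/24, 9/16, 31/48, 19/24, 7/8, 47/48, 47/48, 1]
j=0: u_0=4/75 ∈ [0, 1/12) → index 0
j=1: u_1=23/150 ∈ [1/12, 13/48) → index 1
j=2: u_2=19/75 ∈ [1/12, 13/48) → index 1
j=3: u_3=53/150 ∈ [13/48, 11/24) → index 2
j=4: u_4=34/75 ∈ [13/48, 11/24) → index 2
j=5: u_5=83/150 ∈ [11/24, 9/16) → index 3
j=6: u_6=49/75 ∈ [31/48, 19/24) → index 5
j=7: u_7=113/150 ∈ [31/48, 19/24) → index 5
j=8: u_8=64/75 ∈ [19/24, 7/8) → index 6
j=9: u_9=143/150 ∈ [7/8, 47/48) → index 7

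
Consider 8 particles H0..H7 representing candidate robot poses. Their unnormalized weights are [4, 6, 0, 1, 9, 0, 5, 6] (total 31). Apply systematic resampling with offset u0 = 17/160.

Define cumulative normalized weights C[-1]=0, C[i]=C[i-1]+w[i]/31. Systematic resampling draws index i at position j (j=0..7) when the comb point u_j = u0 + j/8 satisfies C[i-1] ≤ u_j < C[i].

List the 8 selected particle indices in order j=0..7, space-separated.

C = [4/31, 10/31, 10/31, 11/31, 20/31, 20/31, 25/31, 1]
j=0: u_0=17/160 ∈ [0, 4/31) → index 0
j=1: u_1=37/160 ∈ [4/31, 10/31) → index 1
j=2: u_2=57/160 ∈ [11/31, 20/31) → index 4
j=3: u_3=77/160 ∈ [11/31, 20/31) → index 4
j=4: u_4=97/160 ∈ [11/31, 20/31) → index 4
j=5: u_5=117/160 ∈ [20/31, 25/31) → index 6
j=6: u_6=137/160 ∈ [25/31, 1) → index 7
j=7: u_7=157/160 ∈ [25/31, 1) → index 7

0 1 4 4 4 6 7 7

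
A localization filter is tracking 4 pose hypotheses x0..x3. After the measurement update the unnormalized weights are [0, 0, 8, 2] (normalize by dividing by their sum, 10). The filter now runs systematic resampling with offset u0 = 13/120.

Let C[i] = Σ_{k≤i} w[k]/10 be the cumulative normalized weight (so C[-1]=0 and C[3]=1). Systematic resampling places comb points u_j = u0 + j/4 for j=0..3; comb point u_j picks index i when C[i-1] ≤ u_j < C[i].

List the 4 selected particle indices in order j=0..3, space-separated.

C = [0, 0, 4/5, 1]
j=0: u_0=13/120 ∈ [0, 4/5) → index 2
j=1: u_1=43/120 ∈ [0, 4/5) → index 2
j=2: u_2=73/120 ∈ [0, 4/5) → index 2
j=3: u_3=103/120 ∈ [4/5, 1) → index 3

2 2 2 3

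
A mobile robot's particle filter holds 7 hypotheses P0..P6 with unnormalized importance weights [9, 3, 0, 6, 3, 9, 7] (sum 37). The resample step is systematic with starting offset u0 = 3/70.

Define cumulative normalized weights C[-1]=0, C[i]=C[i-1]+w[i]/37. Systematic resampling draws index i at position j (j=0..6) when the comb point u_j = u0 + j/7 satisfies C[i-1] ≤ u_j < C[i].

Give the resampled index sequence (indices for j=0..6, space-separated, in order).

0 0 3 3 5 5 6

C = [9/37, 12/37, 12/37, 18/37, 21/37, 30/37, 1]
j=0: u_0=3/70 ∈ [0, 9/37) → index 0
j=1: u_1=13/70 ∈ [0, 9/37) → index 0
j=2: u_2=23/70 ∈ [12/37, 18/37) → index 3
j=3: u_3=33/70 ∈ [12/37, 18/37) → index 3
j=4: u_4=43/70 ∈ [21/37, 30/37) → index 5
j=5: u_5=53/70 ∈ [21/37, 30/37) → index 5
j=6: u_6=9/10 ∈ [30/37, 1) → index 6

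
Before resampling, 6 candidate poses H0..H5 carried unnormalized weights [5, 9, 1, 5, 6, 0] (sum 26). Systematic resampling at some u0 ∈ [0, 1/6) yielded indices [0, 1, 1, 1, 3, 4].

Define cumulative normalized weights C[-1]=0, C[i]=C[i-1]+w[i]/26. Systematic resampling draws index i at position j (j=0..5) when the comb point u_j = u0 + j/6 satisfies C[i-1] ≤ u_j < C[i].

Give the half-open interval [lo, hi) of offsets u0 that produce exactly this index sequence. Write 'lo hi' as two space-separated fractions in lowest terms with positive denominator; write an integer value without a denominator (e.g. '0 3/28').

1/39 1/26

C = [5/26, 7/13, 15/26, 10/13, 1, 1]
j=0 picked index 0: u0 ∈ [0, 5/26)
j=1 picked index 1: u0 ∈ [1/39, 29/78)
j=2 picked index 1: u0 ∈ [-11/78, 8/39)
j=3 picked index 1: u0 ∈ [-4/13, 1/26)
j=4 picked index 3: u0 ∈ [-7/78, 4/39)
j=5 picked index 4: u0 ∈ [-5/78, 1/6)
intersection: [1/39, 1/26)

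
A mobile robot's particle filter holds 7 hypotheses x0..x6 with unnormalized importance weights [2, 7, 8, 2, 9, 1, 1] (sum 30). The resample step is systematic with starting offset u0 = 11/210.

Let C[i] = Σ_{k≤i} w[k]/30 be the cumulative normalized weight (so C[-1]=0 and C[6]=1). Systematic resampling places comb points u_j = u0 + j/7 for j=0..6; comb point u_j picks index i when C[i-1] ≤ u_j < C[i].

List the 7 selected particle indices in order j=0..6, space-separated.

C = [1/15, 3/10, 17/30, 19/30, 14/15, 29/30, 1]
j=0: u_0=11/210 ∈ [0, 1/15) → index 0
j=1: u_1=41/210 ∈ [1/15, 3/10) → index 1
j=2: u_2=71/210 ∈ [3/10, 17/30) → index 2
j=3: u_3=101/210 ∈ [3/10, 17/30) → index 2
j=4: u_4=131/210 ∈ [17/30, 19/30) → index 3
j=5: u_5=23/30 ∈ [19/30, 14/15) → index 4
j=6: u_6=191/210 ∈ [19/30, 14/15) → index 4

0 1 2 2 3 4 4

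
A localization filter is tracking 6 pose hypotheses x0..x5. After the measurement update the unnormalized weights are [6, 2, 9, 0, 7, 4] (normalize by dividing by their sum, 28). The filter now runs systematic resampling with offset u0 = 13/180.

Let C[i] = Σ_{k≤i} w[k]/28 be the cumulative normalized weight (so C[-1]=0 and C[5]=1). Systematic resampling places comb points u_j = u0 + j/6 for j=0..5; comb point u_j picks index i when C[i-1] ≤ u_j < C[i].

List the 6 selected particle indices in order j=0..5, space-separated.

0 1 2 2 4 5

C = [3/14, 2/7, 17/28, 17/28, 6/7, 1]
j=0: u_0=13/180 ∈ [0, 3/14) → index 0
j=1: u_1=43/180 ∈ [3/14, 2/7) → index 1
j=2: u_2=73/180 ∈ [2/7, 17/28) → index 2
j=3: u_3=103/180 ∈ [2/7, 17/28) → index 2
j=4: u_4=133/180 ∈ [17/28, 6/7) → index 4
j=5: u_5=163/180 ∈ [6/7, 1) → index 5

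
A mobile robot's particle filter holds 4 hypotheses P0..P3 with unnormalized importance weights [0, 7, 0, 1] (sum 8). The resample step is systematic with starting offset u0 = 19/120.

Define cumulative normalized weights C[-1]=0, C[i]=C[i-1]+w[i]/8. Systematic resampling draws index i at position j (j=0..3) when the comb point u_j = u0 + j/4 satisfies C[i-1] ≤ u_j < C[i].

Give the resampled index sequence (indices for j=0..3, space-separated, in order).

1 1 1 3

C = [0, 7/8, 7/8, 1]
j=0: u_0=19/120 ∈ [0, 7/8) → index 1
j=1: u_1=49/120 ∈ [0, 7/8) → index 1
j=2: u_2=79/120 ∈ [0, 7/8) → index 1
j=3: u_3=109/120 ∈ [7/8, 1) → index 3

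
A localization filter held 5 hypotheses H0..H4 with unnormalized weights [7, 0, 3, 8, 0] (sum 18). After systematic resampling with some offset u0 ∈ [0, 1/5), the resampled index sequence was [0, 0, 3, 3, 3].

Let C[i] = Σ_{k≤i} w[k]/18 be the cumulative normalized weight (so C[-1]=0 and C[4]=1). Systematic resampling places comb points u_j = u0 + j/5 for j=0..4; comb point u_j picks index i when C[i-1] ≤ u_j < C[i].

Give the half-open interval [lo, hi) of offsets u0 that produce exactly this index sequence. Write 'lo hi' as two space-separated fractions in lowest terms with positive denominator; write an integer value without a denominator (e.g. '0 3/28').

7/45 17/90

C = [7/18, 7/18, 5/9, 1, 1]
j=0 picked index 0: u0 ∈ [0, 7/18)
j=1 picked index 0: u0 ∈ [-1/5, 17/90)
j=2 picked index 3: u0 ∈ [7/45, 3/5)
j=3 picked index 3: u0 ∈ [-2/45, 2/5)
j=4 picked index 3: u0 ∈ [-11/45, 1/5)
intersection: [7/45, 17/90)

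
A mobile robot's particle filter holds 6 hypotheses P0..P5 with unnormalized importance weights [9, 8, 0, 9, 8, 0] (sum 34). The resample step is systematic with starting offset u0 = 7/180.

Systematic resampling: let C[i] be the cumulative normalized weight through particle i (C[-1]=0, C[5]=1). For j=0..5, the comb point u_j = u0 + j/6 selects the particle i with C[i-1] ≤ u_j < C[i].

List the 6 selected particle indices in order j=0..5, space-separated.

0 0 1 3 3 4

C = [9/34, 1/2, 1/2, 13/17, 1, 1]
j=0: u_0=7/180 ∈ [0, 9/34) → index 0
j=1: u_1=37/180 ∈ [0, 9/34) → index 0
j=2: u_2=67/180 ∈ [9/34, 1/2) → index 1
j=3: u_3=97/180 ∈ [1/2, 13/17) → index 3
j=4: u_4=127/180 ∈ [1/2, 13/17) → index 3
j=5: u_5=157/180 ∈ [13/17, 1) → index 4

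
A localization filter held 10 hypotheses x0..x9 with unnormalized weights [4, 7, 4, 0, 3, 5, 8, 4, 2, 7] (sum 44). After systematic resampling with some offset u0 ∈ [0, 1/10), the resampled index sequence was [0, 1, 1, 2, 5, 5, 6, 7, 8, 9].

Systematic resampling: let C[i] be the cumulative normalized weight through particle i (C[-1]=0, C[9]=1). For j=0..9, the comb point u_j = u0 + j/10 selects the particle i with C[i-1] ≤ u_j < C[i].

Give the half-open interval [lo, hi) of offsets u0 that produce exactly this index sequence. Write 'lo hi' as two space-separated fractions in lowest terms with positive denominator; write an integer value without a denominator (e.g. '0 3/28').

C = [1/11, 1/4, 15/44, 15/44, 9/22, 23/44, 31/44, 35/44, 37/44, 1]
j=0 picked index 0: u0 ∈ [0, 1/11)
j=1 picked index 1: u0 ∈ [-1/110, 3/20)
j=2 picked index 1: u0 ∈ [-6/55, 1/20)
j=3 picked index 2: u0 ∈ [-1/20, 9/220)
j=4 picked index 5: u0 ∈ [1/110, 27/220)
j=5 picked index 5: u0 ∈ [-1/11, 1/44)
j=6 picked index 6: u0 ∈ [-17/220, 23/220)
j=7 picked index 7: u0 ∈ [1/220, 21/220)
j=8 picked index 8: u0 ∈ [-1/220, 9/220)
j=9 picked index 9: u0 ∈ [-13/220, 1/10)
intersection: [1/110, 1/44)

1/110 1/44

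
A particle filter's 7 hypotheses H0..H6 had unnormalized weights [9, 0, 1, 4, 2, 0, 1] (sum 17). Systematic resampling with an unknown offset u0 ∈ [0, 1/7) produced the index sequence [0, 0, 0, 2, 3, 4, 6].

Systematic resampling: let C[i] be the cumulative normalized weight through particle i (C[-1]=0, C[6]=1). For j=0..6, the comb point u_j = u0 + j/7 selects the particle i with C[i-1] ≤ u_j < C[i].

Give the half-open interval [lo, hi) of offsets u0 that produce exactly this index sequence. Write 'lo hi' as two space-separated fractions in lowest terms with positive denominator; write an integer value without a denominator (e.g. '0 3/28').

13/119 1/7

C = [9/17, 9/17, 10/17, 14/17, 16/17, 16/17, 1]
j=0 picked index 0: u0 ∈ [0, 9/17)
j=1 picked index 0: u0 ∈ [-1/7, 46/119)
j=2 picked index 0: u0 ∈ [-2/7, 29/119)
j=3 picked index 2: u0 ∈ [12/119, 19/119)
j=4 picked index 3: u0 ∈ [2/119, 30/119)
j=5 picked index 4: u0 ∈ [13/119, 27/119)
j=6 picked index 6: u0 ∈ [10/119, 1/7)
intersection: [13/119, 1/7)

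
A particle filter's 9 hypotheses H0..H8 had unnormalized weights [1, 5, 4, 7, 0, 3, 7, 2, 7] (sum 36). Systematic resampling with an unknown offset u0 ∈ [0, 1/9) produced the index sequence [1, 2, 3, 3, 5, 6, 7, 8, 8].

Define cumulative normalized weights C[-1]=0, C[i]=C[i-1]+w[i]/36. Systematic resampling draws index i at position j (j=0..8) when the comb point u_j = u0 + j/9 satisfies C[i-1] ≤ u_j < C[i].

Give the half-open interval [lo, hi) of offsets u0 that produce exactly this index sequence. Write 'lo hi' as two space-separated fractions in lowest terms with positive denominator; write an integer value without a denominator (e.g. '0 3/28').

1/12 1/9

C = [1/36, 1/6, 5/18, 17/36, 17/36, 5/9, 3/4, 29/36, 1]
j=0 picked index 1: u0 ∈ [1/36, 1/6)
j=1 picked index 2: u0 ∈ [1/18, 1/6)
j=2 picked index 3: u0 ∈ [1/18, 1/4)
j=3 picked index 3: u0 ∈ [-1/18, 5/36)
j=4 picked index 5: u0 ∈ [1/36, 1/9)
j=5 picked index 6: u0 ∈ [0, 7/36)
j=6 picked index 7: u0 ∈ [1/12, 5/36)
j=7 picked index 8: u0 ∈ [1/36, 2/9)
j=8 picked index 8: u0 ∈ [-1/12, 1/9)
intersection: [1/12, 1/9)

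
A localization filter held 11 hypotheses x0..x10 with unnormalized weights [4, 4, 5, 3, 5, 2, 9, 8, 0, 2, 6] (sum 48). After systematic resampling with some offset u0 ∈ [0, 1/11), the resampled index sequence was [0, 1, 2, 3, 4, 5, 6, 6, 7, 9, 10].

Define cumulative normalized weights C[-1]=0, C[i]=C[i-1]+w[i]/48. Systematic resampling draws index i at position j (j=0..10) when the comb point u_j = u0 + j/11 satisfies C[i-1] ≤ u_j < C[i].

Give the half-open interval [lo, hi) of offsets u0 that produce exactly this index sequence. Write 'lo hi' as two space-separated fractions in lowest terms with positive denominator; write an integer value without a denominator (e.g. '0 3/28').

C = [1/12, 1/6, 13/48, 1/3, 7/16, 23/48, 2/3, 5/6, 5/6, 7/8, 1]
j=0 picked index 0: u0 ∈ [0, 1/12)
j=1 picked index 1: u0 ∈ [-1/132, 5/66)
j=2 picked index 2: u0 ∈ [-1/66, 47/528)
j=3 picked index 3: u0 ∈ [-1/528, 2/33)
j=4 picked index 4: u0 ∈ [-1/33, 13/176)
j=5 picked index 5: u0 ∈ [-3/176, 13/528)
j=6 picked index 6: u0 ∈ [-35/528, 4/33)
j=7 picked index 6: u0 ∈ [-83/528, 1/33)
j=8 picked index 7: u0 ∈ [-2/33, 7/66)
j=9 picked index 9: u0 ∈ [1/66, 5/88)
j=10 picked index 10: u0 ∈ [-3/88, 1/11)
intersection: [1/66, 13/528)

1/66 13/528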